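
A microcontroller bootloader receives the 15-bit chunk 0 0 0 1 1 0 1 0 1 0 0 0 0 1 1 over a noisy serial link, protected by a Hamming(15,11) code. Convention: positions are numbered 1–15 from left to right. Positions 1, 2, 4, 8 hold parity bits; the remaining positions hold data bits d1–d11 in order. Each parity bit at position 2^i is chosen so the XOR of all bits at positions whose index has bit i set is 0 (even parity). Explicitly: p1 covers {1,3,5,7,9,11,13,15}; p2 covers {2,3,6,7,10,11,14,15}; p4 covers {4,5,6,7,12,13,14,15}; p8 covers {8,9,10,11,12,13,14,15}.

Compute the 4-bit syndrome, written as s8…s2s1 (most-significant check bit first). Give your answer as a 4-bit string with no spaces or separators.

s1 (pos 1,3,5,7,9,11,13,15): 0⊕0⊕1⊕1⊕1⊕0⊕0⊕1 = 0
s2 (pos 2,3,6,7,10,11,14,15): 0⊕0⊕0⊕1⊕0⊕0⊕1⊕1 = 1
s4 (pos 4,5,6,7,12,13,14,15): 1⊕1⊕0⊕1⊕0⊕0⊕1⊕1 = 1
s8 (pos 8,9,10,11,12,13,14,15): 0⊕1⊕0⊕0⊕0⊕0⊕1⊕1 = 1
Syndrome s8…s1 = 1110 → error at position 14.

1110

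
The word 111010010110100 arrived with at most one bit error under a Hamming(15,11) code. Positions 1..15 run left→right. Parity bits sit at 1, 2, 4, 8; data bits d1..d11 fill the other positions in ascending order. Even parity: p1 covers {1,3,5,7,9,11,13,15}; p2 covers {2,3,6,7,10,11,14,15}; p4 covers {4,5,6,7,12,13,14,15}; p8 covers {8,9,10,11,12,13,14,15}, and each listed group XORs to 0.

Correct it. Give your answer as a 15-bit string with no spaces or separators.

s1 (pos 1,3,5,7,9,11,13,15): 1⊕1⊕1⊕0⊕0⊕1⊕1⊕0 = 1
s2 (pos 2,3,6,7,10,11,14,15): 1⊕1⊕0⊕0⊕1⊕1⊕0⊕0 = 0
s4 (pos 4,5,6,7,12,13,14,15): 0⊕1⊕0⊕0⊕0⊕1⊕0⊕0 = 0
s8 (pos 8,9,10,11,12,13,14,15): 1⊕0⊕1⊕1⊕0⊕1⊕0⊕0 = 0
Syndrome s8…s1 = 0001 → error at position 1.
Flip position 1: 111010010110100 → 011010010110100

011010010110100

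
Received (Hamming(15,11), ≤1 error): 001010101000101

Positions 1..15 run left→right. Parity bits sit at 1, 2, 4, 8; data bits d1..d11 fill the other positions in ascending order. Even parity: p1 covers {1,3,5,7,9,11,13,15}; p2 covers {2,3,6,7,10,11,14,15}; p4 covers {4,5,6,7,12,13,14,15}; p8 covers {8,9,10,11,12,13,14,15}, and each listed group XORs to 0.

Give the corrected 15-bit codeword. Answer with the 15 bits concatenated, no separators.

001010101100101

s1 (pos 1,3,5,7,9,11,13,15): 0⊕1⊕1⊕1⊕1⊕0⊕1⊕1 = 0
s2 (pos 2,3,6,7,10,11,14,15): 0⊕1⊕0⊕1⊕0⊕0⊕0⊕1 = 1
s4 (pos 4,5,6,7,12,13,14,15): 0⊕1⊕0⊕1⊕0⊕1⊕0⊕1 = 0
s8 (pos 8,9,10,11,12,13,14,15): 0⊕1⊕0⊕0⊕0⊕1⊕0⊕1 = 1
Syndrome s8…s1 = 1010 → error at position 10.
Flip position 10: 001010101000101 → 001010101100101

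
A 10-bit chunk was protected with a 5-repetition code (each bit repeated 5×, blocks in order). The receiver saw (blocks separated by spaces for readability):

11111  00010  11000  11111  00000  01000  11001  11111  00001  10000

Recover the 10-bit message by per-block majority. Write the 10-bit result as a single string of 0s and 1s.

1001001100

Block 1 (11111): 5 ones → 1
Block 2 (00010): 1 one → 0
Block 3 (11000): 2 ones → 0
Block 4 (11111): 5 ones → 1
Block 5 (00000): 0 ones → 0
Block 6 (01000): 1 one → 0
Block 7 (11001): 3 ones → 1
Block 8 (11111): 5 ones → 1
Block 9 (00001): 1 one → 0
Block 10 (10000): 1 one → 0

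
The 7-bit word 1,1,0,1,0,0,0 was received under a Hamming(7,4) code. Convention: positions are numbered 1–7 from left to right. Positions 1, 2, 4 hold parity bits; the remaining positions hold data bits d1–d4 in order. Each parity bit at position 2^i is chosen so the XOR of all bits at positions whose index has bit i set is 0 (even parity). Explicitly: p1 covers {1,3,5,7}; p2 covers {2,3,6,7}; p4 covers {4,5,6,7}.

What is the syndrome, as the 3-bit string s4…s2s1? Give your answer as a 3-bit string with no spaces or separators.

s1 (pos 1,3,5,7): 1⊕0⊕0⊕0 = 1
s2 (pos 2,3,6,7): 1⊕0⊕0⊕0 = 1
s4 (pos 4,5,6,7): 1⊕0⊕0⊕0 = 1
Syndrome s4…s1 = 111 → error at position 7.

111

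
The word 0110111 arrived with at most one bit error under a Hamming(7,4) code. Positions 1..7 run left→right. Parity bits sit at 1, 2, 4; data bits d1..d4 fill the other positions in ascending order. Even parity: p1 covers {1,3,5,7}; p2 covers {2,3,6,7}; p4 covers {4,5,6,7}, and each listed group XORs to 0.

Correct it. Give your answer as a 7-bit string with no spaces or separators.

s1 (pos 1,3,5,7): 0⊕1⊕1⊕1 = 1
s2 (pos 2,3,6,7): 1⊕1⊕1⊕1 = 0
s4 (pos 4,5,6,7): 0⊕1⊕1⊕1 = 1
Syndrome s4…s1 = 101 → error at position 5.
Flip position 5: 0110111 → 0110011

0110011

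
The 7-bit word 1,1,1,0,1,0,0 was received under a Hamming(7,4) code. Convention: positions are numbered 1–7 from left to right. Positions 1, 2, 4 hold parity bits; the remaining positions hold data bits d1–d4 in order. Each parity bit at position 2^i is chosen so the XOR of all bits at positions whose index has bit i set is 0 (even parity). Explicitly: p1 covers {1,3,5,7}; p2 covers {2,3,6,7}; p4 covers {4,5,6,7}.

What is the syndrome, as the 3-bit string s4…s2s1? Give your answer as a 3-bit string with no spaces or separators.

101

s1 (pos 1,3,5,7): 1⊕1⊕1⊕0 = 1
s2 (pos 2,3,6,7): 1⊕1⊕0⊕0 = 0
s4 (pos 4,5,6,7): 0⊕1⊕0⊕0 = 1
Syndrome s4…s1 = 101 → error at position 5.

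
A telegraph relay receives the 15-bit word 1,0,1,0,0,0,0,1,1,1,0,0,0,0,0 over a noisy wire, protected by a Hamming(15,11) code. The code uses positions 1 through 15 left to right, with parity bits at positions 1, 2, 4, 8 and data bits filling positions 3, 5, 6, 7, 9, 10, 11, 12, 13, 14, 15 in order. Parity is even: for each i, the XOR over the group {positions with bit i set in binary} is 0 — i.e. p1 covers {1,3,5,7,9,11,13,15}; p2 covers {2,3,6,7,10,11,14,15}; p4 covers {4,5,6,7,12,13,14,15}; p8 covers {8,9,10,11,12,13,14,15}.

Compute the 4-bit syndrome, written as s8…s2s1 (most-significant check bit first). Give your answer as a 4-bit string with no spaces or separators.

s1 (pos 1,3,5,7,9,11,13,15): 1⊕1⊕0⊕0⊕1⊕0⊕0⊕0 = 1
s2 (pos 2,3,6,7,10,11,14,15): 0⊕1⊕0⊕0⊕1⊕0⊕0⊕0 = 0
s4 (pos 4,5,6,7,12,13,14,15): 0⊕0⊕0⊕0⊕0⊕0⊕0⊕0 = 0
s8 (pos 8,9,10,11,12,13,14,15): 1⊕1⊕1⊕0⊕0⊕0⊕0⊕0 = 1
Syndrome s8…s1 = 1001 → error at position 9.

1001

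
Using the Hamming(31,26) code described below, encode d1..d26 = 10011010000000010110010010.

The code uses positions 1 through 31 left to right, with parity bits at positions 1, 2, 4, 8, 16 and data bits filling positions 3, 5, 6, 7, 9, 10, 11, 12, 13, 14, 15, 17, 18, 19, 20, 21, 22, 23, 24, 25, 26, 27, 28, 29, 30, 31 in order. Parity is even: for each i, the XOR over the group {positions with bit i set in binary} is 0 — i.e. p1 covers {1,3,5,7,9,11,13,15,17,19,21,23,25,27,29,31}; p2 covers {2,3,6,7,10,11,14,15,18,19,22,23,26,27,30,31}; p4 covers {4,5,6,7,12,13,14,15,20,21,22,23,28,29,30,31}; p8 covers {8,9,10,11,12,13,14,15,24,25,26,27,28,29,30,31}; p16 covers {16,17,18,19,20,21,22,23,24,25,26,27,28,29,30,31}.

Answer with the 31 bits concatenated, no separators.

1010001110100001000010110010010

Place data at non-parity positions: p1 p2 1 p4 0 0 1 p8 1 0 1 0 0 0 0 p16 0 0 0 0 1 0 1 1 0 0 1 0 0 1 0
p1 (pos 1,3,5,7,9,11,13,15,17,19,21,23,25,27,29,31): XOR of data positions = 1⊕0⊕1⊕1⊕1⊕0⊕0⊕0⊕0⊕1⊕1⊕0⊕1⊕0⊕0 = 1
p2 (pos 2,3,6,7,10,11,14,15,18,19,22,23,26,27,30,31): XOR of data positions = 1⊕0⊕1⊕0⊕1⊕0⊕0⊕0⊕0⊕0⊕1⊕0⊕1⊕1⊕0 = 0
p4 (pos 4,5,6,7,12,13,14,15,20,21,22,23,28,29,30,31): XOR of data positions = 0⊕0⊕1⊕0⊕0⊕0⊕0⊕0⊕1⊕0⊕1⊕0⊕0⊕1⊕0 = 0
p8 (pos 8,9,10,11,12,13,14,15,24,25,26,27,28,29,30,31): XOR of data positions = 1⊕0⊕1⊕0⊕0⊕0⊕0⊕1⊕0⊕0⊕1⊕0⊕0⊕1⊕0 = 1
p16 (pos 16,17,18,19,20,21,22,23,24,25,26,27,28,29,30,31): XOR of data positions = 0⊕0⊕0⊕0⊕1⊕0⊕1⊕1⊕0⊕0⊕1⊕0⊕0⊕1⊕0 = 1
Codeword: 1010001110100001000010110010010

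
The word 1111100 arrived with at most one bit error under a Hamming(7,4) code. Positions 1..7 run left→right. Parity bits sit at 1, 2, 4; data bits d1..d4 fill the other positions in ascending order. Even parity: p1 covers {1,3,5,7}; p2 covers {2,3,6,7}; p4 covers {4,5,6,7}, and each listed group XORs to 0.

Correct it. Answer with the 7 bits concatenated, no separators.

0111100

s1 (pos 1,3,5,7): 1⊕1⊕1⊕0 = 1
s2 (pos 2,3,6,7): 1⊕1⊕0⊕0 = 0
s4 (pos 4,5,6,7): 1⊕1⊕0⊕0 = 0
Syndrome s4…s1 = 001 → error at position 1.
Flip position 1: 1111100 → 0111100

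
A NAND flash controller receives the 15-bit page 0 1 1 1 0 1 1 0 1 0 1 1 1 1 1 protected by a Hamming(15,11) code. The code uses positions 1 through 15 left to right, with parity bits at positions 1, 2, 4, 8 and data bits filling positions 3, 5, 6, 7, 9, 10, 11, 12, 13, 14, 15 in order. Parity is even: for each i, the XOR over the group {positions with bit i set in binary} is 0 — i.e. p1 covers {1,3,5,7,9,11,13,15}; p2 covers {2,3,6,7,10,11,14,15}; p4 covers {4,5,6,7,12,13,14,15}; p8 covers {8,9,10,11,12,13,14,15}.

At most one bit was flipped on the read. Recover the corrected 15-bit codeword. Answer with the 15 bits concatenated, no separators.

s1 (pos 1,3,5,7,9,11,13,15): 0⊕1⊕0⊕1⊕1⊕1⊕1⊕1 = 0
s2 (pos 2,3,6,7,10,11,14,15): 1⊕1⊕1⊕1⊕0⊕1⊕1⊕1 = 1
s4 (pos 4,5,6,7,12,13,14,15): 1⊕0⊕1⊕1⊕1⊕1⊕1⊕1 = 1
s8 (pos 8,9,10,11,12,13,14,15): 0⊕1⊕0⊕1⊕1⊕1⊕1⊕1 = 0
Syndrome s8…s1 = 0110 → error at position 6.
Flip position 6: 011101101011111 → 011100101011111

011100101011111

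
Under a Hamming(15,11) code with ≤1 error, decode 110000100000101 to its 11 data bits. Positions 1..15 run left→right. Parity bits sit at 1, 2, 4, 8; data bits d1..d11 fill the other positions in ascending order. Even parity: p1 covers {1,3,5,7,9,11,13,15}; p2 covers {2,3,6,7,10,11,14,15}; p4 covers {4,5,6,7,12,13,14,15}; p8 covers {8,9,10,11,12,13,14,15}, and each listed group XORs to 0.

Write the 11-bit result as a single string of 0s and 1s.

00110000101

s1 (pos 1,3,5,7,9,11,13,15): 1⊕0⊕0⊕1⊕0⊕0⊕1⊕1 = 0
s2 (pos 2,3,6,7,10,11,14,15): 1⊕0⊕0⊕1⊕0⊕0⊕0⊕1 = 1
s4 (pos 4,5,6,7,12,13,14,15): 0⊕0⊕0⊕1⊕0⊕1⊕0⊕1 = 1
s8 (pos 8,9,10,11,12,13,14,15): 0⊕0⊕0⊕0⊕0⊕1⊕0⊕1 = 0
Syndrome s8…s1 = 0110 → error at position 6.
Flip position 6: 110000100000101 → 110001100000101
Read data bits from positions 3,5,6,7,9,10,11,12,13,14,15: 00110000101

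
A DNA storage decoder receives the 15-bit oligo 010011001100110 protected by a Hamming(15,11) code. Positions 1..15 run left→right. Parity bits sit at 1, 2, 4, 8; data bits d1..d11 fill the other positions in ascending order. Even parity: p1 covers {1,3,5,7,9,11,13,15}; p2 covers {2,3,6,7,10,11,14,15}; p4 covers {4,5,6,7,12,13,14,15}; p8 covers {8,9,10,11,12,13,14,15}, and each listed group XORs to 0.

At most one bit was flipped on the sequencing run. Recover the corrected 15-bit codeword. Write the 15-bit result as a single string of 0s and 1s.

110011001100110

s1 (pos 1,3,5,7,9,11,13,15): 0⊕0⊕1⊕0⊕1⊕0⊕1⊕0 = 1
s2 (pos 2,3,6,7,10,11,14,15): 1⊕0⊕1⊕0⊕1⊕0⊕1⊕0 = 0
s4 (pos 4,5,6,7,12,13,14,15): 0⊕1⊕1⊕0⊕0⊕1⊕1⊕0 = 0
s8 (pos 8,9,10,11,12,13,14,15): 0⊕1⊕1⊕0⊕0⊕1⊕1⊕0 = 0
Syndrome s8…s1 = 0001 → error at position 1.
Flip position 1: 010011001100110 → 110011001100110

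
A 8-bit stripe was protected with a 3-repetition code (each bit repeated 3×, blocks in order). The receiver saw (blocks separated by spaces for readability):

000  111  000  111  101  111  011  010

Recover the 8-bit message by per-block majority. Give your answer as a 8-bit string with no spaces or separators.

Block 1 (000): 0 ones → 0
Block 2 (111): 3 ones → 1
Block 3 (000): 0 ones → 0
Block 4 (111): 3 ones → 1
Block 5 (101): 2 ones → 1
Block 6 (111): 3 ones → 1
Block 7 (011): 2 ones → 1
Block 8 (010): 1 one → 0

01011110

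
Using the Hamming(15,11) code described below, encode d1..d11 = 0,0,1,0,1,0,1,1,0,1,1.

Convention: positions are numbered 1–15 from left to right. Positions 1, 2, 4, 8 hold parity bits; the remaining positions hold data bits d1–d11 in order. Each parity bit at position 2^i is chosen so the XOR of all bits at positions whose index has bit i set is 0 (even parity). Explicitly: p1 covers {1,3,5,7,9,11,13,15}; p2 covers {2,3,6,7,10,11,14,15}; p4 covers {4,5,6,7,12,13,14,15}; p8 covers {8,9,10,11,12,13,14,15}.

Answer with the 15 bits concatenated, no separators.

Place data at non-parity positions: p1 p2 0 p4 0 1 0 p8 1 0 1 1 0 1 1
p1 (pos 1,3,5,7,9,11,13,15): XOR of data positions = 0⊕0⊕0⊕1⊕1⊕0⊕1 = 1
p2 (pos 2,3,6,7,10,11,14,15): XOR of data positions = 0⊕1⊕0⊕0⊕1⊕1⊕1 = 0
p4 (pos 4,5,6,7,12,13,14,15): XOR of data positions = 0⊕1⊕0⊕1⊕0⊕1⊕1 = 0
p8 (pos 8,9,10,11,12,13,14,15): XOR of data positions = 1⊕0⊕1⊕1⊕0⊕1⊕1 = 1
Codeword: 100001011011011

100001011011011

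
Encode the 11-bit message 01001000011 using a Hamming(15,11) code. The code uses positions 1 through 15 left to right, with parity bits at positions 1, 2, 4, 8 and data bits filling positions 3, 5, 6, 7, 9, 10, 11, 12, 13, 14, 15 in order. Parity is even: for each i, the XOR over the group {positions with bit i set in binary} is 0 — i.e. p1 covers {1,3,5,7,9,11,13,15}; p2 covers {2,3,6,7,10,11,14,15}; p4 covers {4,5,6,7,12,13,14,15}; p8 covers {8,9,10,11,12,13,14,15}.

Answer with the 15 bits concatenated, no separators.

Place data at non-parity positions: p1 p2 0 p4 1 0 0 p8 1 0 0 0 0 1 1
p1 (pos 1,3,5,7,9,11,13,15): XOR of data positions = 0⊕1⊕0⊕1⊕0⊕0⊕1 = 1
p2 (pos 2,3,6,7,10,11,14,15): XOR of data positions = 0⊕0⊕0⊕0⊕0⊕1⊕1 = 0
p4 (pos 4,5,6,7,12,13,14,15): XOR of data positions = 1⊕0⊕0⊕0⊕0⊕1⊕1 = 1
p8 (pos 8,9,10,11,12,13,14,15): XOR of data positions = 1⊕0⊕0⊕0⊕0⊕1⊕1 = 1
Codeword: 100110011000011

100110011000011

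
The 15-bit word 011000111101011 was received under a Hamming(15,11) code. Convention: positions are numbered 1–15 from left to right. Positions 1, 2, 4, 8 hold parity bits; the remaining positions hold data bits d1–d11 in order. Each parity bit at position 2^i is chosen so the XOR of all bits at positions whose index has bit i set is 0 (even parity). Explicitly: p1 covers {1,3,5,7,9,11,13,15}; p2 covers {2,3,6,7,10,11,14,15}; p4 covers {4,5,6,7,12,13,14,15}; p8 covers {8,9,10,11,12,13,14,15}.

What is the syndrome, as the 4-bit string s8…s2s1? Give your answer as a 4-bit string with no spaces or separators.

0000

s1 (pos 1,3,5,7,9,11,13,15): 0⊕1⊕0⊕1⊕1⊕0⊕0⊕1 = 0
s2 (pos 2,3,6,7,10,11,14,15): 1⊕1⊕0⊕1⊕1⊕0⊕1⊕1 = 0
s4 (pos 4,5,6,7,12,13,14,15): 0⊕0⊕0⊕1⊕1⊕0⊕1⊕1 = 0
s8 (pos 8,9,10,11,12,13,14,15): 1⊕1⊕1⊕0⊕1⊕0⊕1⊕1 = 0
Syndrome s8…s1 = 0000 → no error.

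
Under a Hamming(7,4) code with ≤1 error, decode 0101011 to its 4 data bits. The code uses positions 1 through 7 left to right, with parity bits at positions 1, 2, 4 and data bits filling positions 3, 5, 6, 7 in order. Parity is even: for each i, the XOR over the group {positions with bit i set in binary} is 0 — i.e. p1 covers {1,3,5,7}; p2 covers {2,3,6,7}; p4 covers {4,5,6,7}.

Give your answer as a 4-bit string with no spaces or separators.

s1 (pos 1,3,5,7): 0⊕0⊕0⊕1 = 1
s2 (pos 2,3,6,7): 1⊕0⊕1⊕1 = 1
s4 (pos 4,5,6,7): 1⊕0⊕1⊕1 = 1
Syndrome s4…s1 = 111 → error at position 7.
Flip position 7: 0101011 → 0101010
Read data bits from positions 3,5,6,7: 0010

0010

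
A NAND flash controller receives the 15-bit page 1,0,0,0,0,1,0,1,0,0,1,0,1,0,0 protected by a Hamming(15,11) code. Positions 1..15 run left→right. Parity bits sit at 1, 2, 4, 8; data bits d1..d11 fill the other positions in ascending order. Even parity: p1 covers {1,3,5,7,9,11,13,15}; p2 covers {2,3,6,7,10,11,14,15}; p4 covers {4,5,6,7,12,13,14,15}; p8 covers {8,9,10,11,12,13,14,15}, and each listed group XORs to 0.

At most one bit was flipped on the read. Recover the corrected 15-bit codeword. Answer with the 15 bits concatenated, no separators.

100001011010100

s1 (pos 1,3,5,7,9,11,13,15): 1⊕0⊕0⊕0⊕0⊕1⊕1⊕0 = 1
s2 (pos 2,3,6,7,10,11,14,15): 0⊕0⊕1⊕0⊕0⊕1⊕0⊕0 = 0
s4 (pos 4,5,6,7,12,13,14,15): 0⊕0⊕1⊕0⊕0⊕1⊕0⊕0 = 0
s8 (pos 8,9,10,11,12,13,14,15): 1⊕0⊕0⊕1⊕0⊕1⊕0⊕0 = 1
Syndrome s8…s1 = 1001 → error at position 9.
Flip position 9: 100001010010100 → 100001011010100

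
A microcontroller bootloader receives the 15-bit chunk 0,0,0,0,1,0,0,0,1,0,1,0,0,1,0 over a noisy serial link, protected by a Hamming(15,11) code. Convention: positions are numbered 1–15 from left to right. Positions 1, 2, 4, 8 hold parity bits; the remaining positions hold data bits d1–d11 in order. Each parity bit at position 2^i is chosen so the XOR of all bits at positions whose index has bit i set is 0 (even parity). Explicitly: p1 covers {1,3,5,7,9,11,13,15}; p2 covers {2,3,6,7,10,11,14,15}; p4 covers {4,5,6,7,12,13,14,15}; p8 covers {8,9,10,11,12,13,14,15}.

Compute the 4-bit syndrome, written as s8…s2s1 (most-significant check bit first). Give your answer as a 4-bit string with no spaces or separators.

s1 (pos 1,3,5,7,9,11,13,15): 0⊕0⊕1⊕0⊕1⊕1⊕0⊕0 = 1
s2 (pos 2,3,6,7,10,11,14,15): 0⊕0⊕0⊕0⊕0⊕1⊕1⊕0 = 0
s4 (pos 4,5,6,7,12,13,14,15): 0⊕1⊕0⊕0⊕0⊕0⊕1⊕0 = 0
s8 (pos 8,9,10,11,12,13,14,15): 0⊕1⊕0⊕1⊕0⊕0⊕1⊕0 = 1
Syndrome s8…s1 = 1001 → error at position 9.

1001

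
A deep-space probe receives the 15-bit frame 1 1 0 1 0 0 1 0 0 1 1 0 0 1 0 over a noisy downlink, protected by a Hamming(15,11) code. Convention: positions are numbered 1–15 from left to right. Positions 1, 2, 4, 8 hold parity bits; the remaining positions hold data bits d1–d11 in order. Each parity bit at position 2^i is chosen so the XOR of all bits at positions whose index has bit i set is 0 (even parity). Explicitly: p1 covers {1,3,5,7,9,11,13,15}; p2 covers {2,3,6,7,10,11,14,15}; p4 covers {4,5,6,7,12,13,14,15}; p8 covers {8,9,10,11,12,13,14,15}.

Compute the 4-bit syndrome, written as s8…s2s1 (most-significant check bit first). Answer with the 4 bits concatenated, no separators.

s1 (pos 1,3,5,7,9,11,13,15): 1⊕0⊕0⊕1⊕0⊕1⊕0⊕0 = 1
s2 (pos 2,3,6,7,10,11,14,15): 1⊕0⊕0⊕1⊕1⊕1⊕1⊕0 = 1
s4 (pos 4,5,6,7,12,13,14,15): 1⊕0⊕0⊕1⊕0⊕0⊕1⊕0 = 1
s8 (pos 8,9,10,11,12,13,14,15): 0⊕0⊕1⊕1⊕0⊕0⊕1⊕0 = 1
Syndrome s8…s1 = 1111 → error at position 15.

1111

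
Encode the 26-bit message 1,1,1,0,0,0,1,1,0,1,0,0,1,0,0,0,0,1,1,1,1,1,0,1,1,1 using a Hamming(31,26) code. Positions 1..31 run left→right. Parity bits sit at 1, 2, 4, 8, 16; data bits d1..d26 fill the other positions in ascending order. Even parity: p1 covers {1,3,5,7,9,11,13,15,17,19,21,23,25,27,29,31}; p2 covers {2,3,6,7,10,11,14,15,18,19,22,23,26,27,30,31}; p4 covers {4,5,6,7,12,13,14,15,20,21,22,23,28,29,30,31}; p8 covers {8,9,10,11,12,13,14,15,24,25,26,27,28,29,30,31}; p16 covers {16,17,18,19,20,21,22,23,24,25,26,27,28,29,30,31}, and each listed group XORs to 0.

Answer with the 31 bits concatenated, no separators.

0010110000110101010000111110111

Place data at non-parity positions: p1 p2 1 p4 1 1 0 p8 0 0 1 1 0 1 0 p16 0 1 0 0 0 0 1 1 1 1 1 0 1 1 1
p1 (pos 1,3,5,7,9,11,13,15,17,19,21,23,25,27,29,31): XOR of data positions = 1⊕1⊕0⊕0⊕1⊕0⊕0⊕0⊕0⊕0⊕1⊕1⊕1⊕1⊕1 = 0
p2 (pos 2,3,6,7,10,11,14,15,18,19,22,23,26,27,30,31): XOR of data positions = 1⊕1⊕0⊕0⊕1⊕1⊕0⊕1⊕0⊕0⊕1⊕1⊕1⊕1⊕1 = 0
p4 (pos 4,5,6,7,12,13,14,15,20,21,22,23,28,29,30,31): XOR of data positions = 1⊕1⊕0⊕1⊕0⊕1⊕0⊕0⊕0⊕0⊕1⊕0⊕1⊕1⊕1 = 0
p8 (pos 8,9,10,11,12,13,14,15,24,25,26,27,28,29,30,31): XOR of data positions = 0⊕0⊕1⊕1⊕0⊕1⊕0⊕1⊕1⊕1⊕1⊕0⊕1⊕1⊕1 = 0
p16 (pos 16,17,18,19,20,21,22,23,24,25,26,27,28,29,30,31): XOR of data positions = 0⊕1⊕0⊕0⊕0⊕0⊕1⊕1⊕1⊕1⊕1⊕0⊕1⊕1⊕1 = 1
Codeword: 0010110000110101010000111110111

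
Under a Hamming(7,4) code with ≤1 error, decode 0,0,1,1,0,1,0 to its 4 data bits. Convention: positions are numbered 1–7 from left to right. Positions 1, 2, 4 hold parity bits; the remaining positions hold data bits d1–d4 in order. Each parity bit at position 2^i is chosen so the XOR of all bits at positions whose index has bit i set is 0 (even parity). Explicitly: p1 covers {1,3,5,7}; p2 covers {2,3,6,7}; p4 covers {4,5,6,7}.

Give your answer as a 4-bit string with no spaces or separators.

s1 (pos 1,3,5,7): 0⊕1⊕0⊕0 = 1
s2 (pos 2,3,6,7): 0⊕1⊕1⊕0 = 0
s4 (pos 4,5,6,7): 1⊕0⊕1⊕0 = 0
Syndrome s4…s1 = 001 → error at position 1.
Flip position 1: 0011010 → 1011010
Read data bits from positions 3,5,6,7: 1010

1010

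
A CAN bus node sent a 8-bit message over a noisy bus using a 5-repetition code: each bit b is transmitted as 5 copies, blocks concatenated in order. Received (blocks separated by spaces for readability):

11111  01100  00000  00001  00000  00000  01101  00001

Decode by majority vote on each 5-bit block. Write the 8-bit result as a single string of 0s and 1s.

Block 1 (11111): 5 ones → 1
Block 2 (01100): 2 ones → 0
Block 3 (00000): 0 ones → 0
Block 4 (00001): 1 one → 0
Block 5 (00000): 0 ones → 0
Block 6 (00000): 0 ones → 0
Block 7 (01101): 3 ones → 1
Block 8 (00001): 1 one → 0

10000010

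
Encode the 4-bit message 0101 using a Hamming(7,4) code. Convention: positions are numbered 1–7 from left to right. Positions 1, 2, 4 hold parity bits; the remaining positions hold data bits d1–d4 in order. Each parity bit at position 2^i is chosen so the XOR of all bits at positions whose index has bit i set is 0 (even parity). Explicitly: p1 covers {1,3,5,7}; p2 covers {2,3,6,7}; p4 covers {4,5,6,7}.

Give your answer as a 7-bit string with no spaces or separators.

Place data at non-parity positions: p1 p2 0 p4 1 0 1
p1 (pos 1,3,5,7): XOR of data positions = 0⊕1⊕1 = 0
p2 (pos 2,3,6,7): XOR of data positions = 0⊕0⊕1 = 1
p4 (pos 4,5,6,7): XOR of data positions = 1⊕0⊕1 = 0
Codeword: 0100101

0100101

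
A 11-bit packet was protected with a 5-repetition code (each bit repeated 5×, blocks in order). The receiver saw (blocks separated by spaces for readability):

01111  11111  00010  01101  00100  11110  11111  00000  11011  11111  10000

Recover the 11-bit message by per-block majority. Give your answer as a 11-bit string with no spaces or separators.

11010110110

Block 1 (01111): 4 ones → 1
Block 2 (11111): 5 ones → 1
Block 3 (00010): 1 one → 0
Block 4 (01101): 3 ones → 1
Block 5 (00100): 1 one → 0
Block 6 (11110): 4 ones → 1
Block 7 (11111): 5 ones → 1
Block 8 (00000): 0 ones → 0
Block 9 (11011): 4 ones → 1
Block 10 (11111): 5 ones → 1
Block 11 (10000): 1 one → 0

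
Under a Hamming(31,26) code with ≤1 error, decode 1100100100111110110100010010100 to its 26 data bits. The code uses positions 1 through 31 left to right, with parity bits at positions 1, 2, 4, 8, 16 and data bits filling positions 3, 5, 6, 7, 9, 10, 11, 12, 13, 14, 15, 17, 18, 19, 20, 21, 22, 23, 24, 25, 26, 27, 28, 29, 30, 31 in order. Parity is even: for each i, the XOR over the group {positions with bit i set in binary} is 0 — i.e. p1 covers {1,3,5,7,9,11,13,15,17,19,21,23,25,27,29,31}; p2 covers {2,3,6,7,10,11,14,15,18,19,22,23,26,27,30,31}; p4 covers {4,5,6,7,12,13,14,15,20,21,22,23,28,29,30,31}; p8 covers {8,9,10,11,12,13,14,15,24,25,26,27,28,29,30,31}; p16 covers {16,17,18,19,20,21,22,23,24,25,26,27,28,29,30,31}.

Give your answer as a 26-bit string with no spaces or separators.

01000010111110100010010100

s1 (pos 1,3,5,7,9,11,13,15,17,19,21,23,25,27,29,31): 1⊕0⊕1⊕0⊕0⊕1⊕1⊕1⊕1⊕0⊕0⊕0⊕0⊕1⊕1⊕0 = 0
s2 (pos 2,3,6,7,10,11,14,15,18,19,22,23,26,27,30,31): 1⊕0⊕0⊕0⊕0⊕1⊕1⊕1⊕1⊕0⊕0⊕0⊕0⊕1⊕0⊕0 = 0
s4 (pos 4,5,6,7,12,13,14,15,20,21,22,23,28,29,30,31): 0⊕1⊕0⊕0⊕1⊕1⊕1⊕1⊕1⊕0⊕0⊕0⊕0⊕1⊕0⊕0 = 1
s8 (pos 8,9,10,11,12,13,14,15,24,25,26,27,28,29,30,31): 1⊕0⊕0⊕1⊕1⊕1⊕1⊕1⊕1⊕0⊕0⊕1⊕0⊕1⊕0⊕0 = 1
s16 (pos 16,17,18,19,20,21,22,23,24,25,26,27,28,29,30,31): 0⊕1⊕1⊕0⊕1⊕0⊕0⊕0⊕1⊕0⊕0⊕1⊕0⊕1⊕0⊕0 = 0
Syndrome s16…s1 = 01100 → error at position 12.
Flip position 12: 1100100100111110110100010010100 → 1100100100101110110100010010100
Read data bits from positions 3,5,6,7,9,10,11,12,13,14,15,17,18,19,20,21,22,23,24,25,26,27,28,29,30,31: 01000010111110100010010100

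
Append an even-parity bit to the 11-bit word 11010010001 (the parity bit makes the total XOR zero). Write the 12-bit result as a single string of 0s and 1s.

XOR of the 11 data bits: 1⊕1⊕0⊕1⊕0⊕0⊕1⊕0⊕0⊕0⊕1 = 1
Parity bit = 1 (so all 12 bits XOR to 0).

110100100011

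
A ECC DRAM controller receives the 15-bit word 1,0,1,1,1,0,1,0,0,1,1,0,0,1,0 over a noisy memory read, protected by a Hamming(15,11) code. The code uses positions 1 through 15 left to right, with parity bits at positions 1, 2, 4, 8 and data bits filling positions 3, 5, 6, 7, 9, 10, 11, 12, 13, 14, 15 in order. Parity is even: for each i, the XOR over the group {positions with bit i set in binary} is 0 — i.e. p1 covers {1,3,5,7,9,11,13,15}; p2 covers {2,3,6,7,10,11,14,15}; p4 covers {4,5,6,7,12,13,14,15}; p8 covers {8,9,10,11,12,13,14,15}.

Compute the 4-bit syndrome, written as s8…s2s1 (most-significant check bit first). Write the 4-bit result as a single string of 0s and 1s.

1011

s1 (pos 1,3,5,7,9,11,13,15): 1⊕1⊕1⊕1⊕0⊕1⊕0⊕0 = 1
s2 (pos 2,3,6,7,10,11,14,15): 0⊕1⊕0⊕1⊕1⊕1⊕1⊕0 = 1
s4 (pos 4,5,6,7,12,13,14,15): 1⊕1⊕0⊕1⊕0⊕0⊕1⊕0 = 0
s8 (pos 8,9,10,11,12,13,14,15): 0⊕0⊕1⊕1⊕0⊕0⊕1⊕0 = 1
Syndrome s8…s1 = 1011 → error at position 11.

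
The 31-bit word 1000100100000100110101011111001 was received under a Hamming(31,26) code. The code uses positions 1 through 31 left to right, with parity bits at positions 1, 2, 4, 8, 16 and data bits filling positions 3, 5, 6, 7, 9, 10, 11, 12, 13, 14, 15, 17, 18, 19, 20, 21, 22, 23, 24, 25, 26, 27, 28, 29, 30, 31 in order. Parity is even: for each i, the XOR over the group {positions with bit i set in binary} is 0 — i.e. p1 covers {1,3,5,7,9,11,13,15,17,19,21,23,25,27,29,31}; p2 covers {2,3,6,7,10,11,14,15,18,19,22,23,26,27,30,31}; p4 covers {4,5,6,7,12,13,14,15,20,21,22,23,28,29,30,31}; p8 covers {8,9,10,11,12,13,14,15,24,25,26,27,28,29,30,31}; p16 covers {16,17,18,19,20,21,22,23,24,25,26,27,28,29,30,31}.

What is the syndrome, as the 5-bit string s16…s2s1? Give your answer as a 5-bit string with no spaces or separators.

00000

s1 (pos 1,3,5,7,9,11,13,15,17,19,21,23,25,27,29,31): 1⊕0⊕1⊕0⊕0⊕0⊕0⊕0⊕1⊕0⊕0⊕0⊕1⊕1⊕0⊕1 = 0
s2 (pos 2,3,6,7,10,11,14,15,18,19,22,23,26,27,30,31): 0⊕0⊕0⊕0⊕0⊕0⊕1⊕0⊕1⊕0⊕1⊕0⊕1⊕1⊕0⊕1 = 0
s4 (pos 4,5,6,7,12,13,14,15,20,21,22,23,28,29,30,31): 0⊕1⊕0⊕0⊕0⊕0⊕1⊕0⊕1⊕0⊕1⊕0⊕1⊕0⊕0⊕1 = 0
s8 (pos 8,9,10,11,12,13,14,15,24,25,26,27,28,29,30,31): 1⊕0⊕0⊕0⊕0⊕0⊕1⊕0⊕1⊕1⊕1⊕1⊕1⊕0⊕0⊕1 = 0
s16 (pos 16,17,18,19,20,21,22,23,24,25,26,27,28,29,30,31): 0⊕1⊕1⊕0⊕1⊕0⊕1⊕0⊕1⊕1⊕1⊕1⊕1⊕0⊕0⊕1 = 0
Syndrome s16…s1 = 00000 → no error.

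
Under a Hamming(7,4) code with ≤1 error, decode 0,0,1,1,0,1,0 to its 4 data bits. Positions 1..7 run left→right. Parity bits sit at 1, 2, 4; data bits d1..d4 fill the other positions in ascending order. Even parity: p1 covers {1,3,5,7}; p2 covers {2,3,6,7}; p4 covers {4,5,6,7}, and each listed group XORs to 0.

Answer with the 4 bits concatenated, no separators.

s1 (pos 1,3,5,7): 0⊕1⊕0⊕0 = 1
s2 (pos 2,3,6,7): 0⊕1⊕1⊕0 = 0
s4 (pos 4,5,6,7): 1⊕0⊕1⊕0 = 0
Syndrome s4…s1 = 001 → error at position 1.
Flip position 1: 0011010 → 1011010
Read data bits from positions 3,5,6,7: 1010

1010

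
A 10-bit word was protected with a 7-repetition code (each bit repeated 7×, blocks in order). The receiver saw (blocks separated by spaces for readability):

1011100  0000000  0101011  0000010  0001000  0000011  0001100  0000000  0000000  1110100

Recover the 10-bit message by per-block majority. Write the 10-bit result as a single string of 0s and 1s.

1010000001

Block 1 (1011100): 4 ones → 1
Block 2 (0000000): 0 ones → 0
Block 3 (0101011): 4 ones → 1
Block 4 (0000010): 1 one → 0
Block 5 (0001000): 1 one → 0
Block 6 (0000011): 2 ones → 0
Block 7 (0001100): 2 ones → 0
Block 8 (0000000): 0 ones → 0
Block 9 (0000000): 0 ones → 0
Block 10 (1110100): 4 ones → 1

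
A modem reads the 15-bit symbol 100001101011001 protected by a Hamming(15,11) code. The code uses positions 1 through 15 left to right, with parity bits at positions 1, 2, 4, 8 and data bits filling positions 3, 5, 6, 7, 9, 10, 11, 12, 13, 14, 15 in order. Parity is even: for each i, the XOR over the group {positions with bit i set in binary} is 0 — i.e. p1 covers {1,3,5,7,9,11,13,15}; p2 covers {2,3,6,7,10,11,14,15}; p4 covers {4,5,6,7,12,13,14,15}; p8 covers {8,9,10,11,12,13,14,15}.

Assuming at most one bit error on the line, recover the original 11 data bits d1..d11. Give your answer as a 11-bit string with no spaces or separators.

00111011001

s1 (pos 1,3,5,7,9,11,13,15): 1⊕0⊕0⊕1⊕1⊕1⊕0⊕1 = 1
s2 (pos 2,3,6,7,10,11,14,15): 0⊕0⊕1⊕1⊕0⊕1⊕0⊕1 = 0
s4 (pos 4,5,6,7,12,13,14,15): 0⊕0⊕1⊕1⊕1⊕0⊕0⊕1 = 0
s8 (pos 8,9,10,11,12,13,14,15): 0⊕1⊕0⊕1⊕1⊕0⊕0⊕1 = 0
Syndrome s8…s1 = 0001 → error at position 1.
Flip position 1: 100001101011001 → 000001101011001
Read data bits from positions 3,5,6,7,9,10,11,12,13,14,15: 00111011001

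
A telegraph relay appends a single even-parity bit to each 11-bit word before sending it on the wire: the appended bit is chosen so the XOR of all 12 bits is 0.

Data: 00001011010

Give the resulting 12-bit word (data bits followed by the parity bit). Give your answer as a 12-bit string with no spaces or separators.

000010110100

XOR of the 11 data bits: 0⊕0⊕0⊕0⊕1⊕0⊕1⊕1⊕0⊕1⊕0 = 0
Parity bit = 0 (so all 12 bits XOR to 0).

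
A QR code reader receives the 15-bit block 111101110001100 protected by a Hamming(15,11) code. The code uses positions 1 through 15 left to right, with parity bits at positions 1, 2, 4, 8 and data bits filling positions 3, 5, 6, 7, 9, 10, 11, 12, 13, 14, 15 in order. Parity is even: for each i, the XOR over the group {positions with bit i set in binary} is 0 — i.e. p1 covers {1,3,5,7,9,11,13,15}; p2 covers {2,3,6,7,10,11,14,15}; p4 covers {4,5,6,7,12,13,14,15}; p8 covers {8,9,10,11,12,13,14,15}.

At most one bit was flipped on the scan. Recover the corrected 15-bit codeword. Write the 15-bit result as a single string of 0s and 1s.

s1 (pos 1,3,5,7,9,11,13,15): 1⊕1⊕0⊕1⊕0⊕0⊕1⊕0 = 0
s2 (pos 2,3,6,7,10,11,14,15): 1⊕1⊕1⊕1⊕0⊕0⊕0⊕0 = 0
s4 (pos 4,5,6,7,12,13,14,15): 1⊕0⊕1⊕1⊕1⊕1⊕0⊕0 = 1
s8 (pos 8,9,10,11,12,13,14,15): 1⊕0⊕0⊕0⊕1⊕1⊕0⊕0 = 1
Syndrome s8…s1 = 1100 → error at position 12.
Flip position 12: 111101110001100 → 111101110000100

111101110000100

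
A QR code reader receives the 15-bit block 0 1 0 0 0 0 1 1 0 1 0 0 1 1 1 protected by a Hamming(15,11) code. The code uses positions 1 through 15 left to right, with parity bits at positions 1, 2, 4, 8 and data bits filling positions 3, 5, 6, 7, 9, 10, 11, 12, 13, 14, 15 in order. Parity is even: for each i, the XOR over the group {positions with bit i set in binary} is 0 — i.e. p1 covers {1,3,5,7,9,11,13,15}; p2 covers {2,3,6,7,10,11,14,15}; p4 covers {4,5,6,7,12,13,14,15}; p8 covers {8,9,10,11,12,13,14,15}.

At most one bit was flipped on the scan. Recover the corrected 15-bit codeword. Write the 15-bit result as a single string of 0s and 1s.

s1 (pos 1,3,5,7,9,11,13,15): 0⊕0⊕0⊕1⊕0⊕0⊕1⊕1 = 1
s2 (pos 2,3,6,7,10,11,14,15): 1⊕0⊕0⊕1⊕1⊕0⊕1⊕1 = 1
s4 (pos 4,5,6,7,12,13,14,15): 0⊕0⊕0⊕1⊕0⊕1⊕1⊕1 = 0
s8 (pos 8,9,10,11,12,13,14,15): 1⊕0⊕1⊕0⊕0⊕1⊕1⊕1 = 1
Syndrome s8…s1 = 1011 → error at position 11.
Flip position 11: 010000110100111 → 010000110110111

010000110110111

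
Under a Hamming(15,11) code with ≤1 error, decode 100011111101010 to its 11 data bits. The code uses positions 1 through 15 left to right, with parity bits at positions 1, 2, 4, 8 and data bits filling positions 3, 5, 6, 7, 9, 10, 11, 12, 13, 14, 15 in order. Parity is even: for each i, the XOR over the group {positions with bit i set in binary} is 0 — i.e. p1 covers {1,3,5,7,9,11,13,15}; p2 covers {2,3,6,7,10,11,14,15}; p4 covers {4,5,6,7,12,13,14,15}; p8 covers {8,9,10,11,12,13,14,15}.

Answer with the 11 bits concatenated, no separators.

s1 (pos 1,3,5,7,9,11,13,15): 1⊕0⊕1⊕1⊕1⊕0⊕0⊕0 = 0
s2 (pos 2,3,6,7,10,11,14,15): 0⊕0⊕1⊕1⊕1⊕0⊕1⊕0 = 0
s4 (pos 4,5,6,7,12,13,14,15): 0⊕1⊕1⊕1⊕1⊕0⊕1⊕0 = 1
s8 (pos 8,9,10,11,12,13,14,15): 1⊕1⊕1⊕0⊕1⊕0⊕1⊕0 = 1
Syndrome s8…s1 = 1100 → error at position 12.
Flip position 12: 100011111101010 → 100011111100010
Read data bits from positions 3,5,6,7,9,10,11,12,13,14,15: 01111100010

01111100010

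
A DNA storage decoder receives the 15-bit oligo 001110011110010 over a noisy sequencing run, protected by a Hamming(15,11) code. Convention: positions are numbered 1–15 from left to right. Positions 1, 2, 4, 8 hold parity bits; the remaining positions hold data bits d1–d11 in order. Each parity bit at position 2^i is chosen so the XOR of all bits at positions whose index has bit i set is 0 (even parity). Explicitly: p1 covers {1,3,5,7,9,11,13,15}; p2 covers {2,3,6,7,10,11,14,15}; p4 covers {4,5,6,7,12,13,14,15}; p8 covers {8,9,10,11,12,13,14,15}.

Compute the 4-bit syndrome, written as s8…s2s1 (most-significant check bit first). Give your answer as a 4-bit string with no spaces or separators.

s1 (pos 1,3,5,7,9,11,13,15): 0⊕1⊕1⊕0⊕1⊕1⊕0⊕0 = 0
s2 (pos 2,3,6,7,10,11,14,15): 0⊕1⊕0⊕0⊕1⊕1⊕1⊕0 = 0
s4 (pos 4,5,6,7,12,13,14,15): 1⊕1⊕0⊕0⊕0⊕0⊕1⊕0 = 1
s8 (pos 8,9,10,11,12,13,14,15): 1⊕1⊕1⊕1⊕0⊕0⊕1⊕0 = 1
Syndrome s8…s1 = 1100 → error at position 12.

1100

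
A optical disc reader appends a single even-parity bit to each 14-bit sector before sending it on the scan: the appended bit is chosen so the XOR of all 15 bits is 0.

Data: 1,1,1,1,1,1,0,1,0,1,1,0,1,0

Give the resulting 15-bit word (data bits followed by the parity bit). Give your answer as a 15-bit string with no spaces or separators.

111111010110100

XOR of the 14 data bits: 1⊕1⊕1⊕1⊕1⊕1⊕0⊕1⊕0⊕1⊕1⊕0⊕1⊕0 = 0
Parity bit = 0 (so all 15 bits XOR to 0).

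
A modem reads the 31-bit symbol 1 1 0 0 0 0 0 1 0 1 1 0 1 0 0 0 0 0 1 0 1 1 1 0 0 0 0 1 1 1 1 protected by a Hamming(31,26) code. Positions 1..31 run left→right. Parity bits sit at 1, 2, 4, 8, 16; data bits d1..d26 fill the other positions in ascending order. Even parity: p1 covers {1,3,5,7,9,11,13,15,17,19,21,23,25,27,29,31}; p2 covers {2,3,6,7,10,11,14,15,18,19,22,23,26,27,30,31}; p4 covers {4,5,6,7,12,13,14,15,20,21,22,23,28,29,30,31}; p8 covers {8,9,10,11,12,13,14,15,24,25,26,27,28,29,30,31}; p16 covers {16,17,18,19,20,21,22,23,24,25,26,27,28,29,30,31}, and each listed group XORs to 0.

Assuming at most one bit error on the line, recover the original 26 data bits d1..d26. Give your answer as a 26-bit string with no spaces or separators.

00000110100001011100001111

s1 (pos 1,3,5,7,9,11,13,15,17,19,21,23,25,27,29,31): 1⊕0⊕0⊕0⊕0⊕1⊕1⊕0⊕0⊕1⊕1⊕1⊕0⊕0⊕1⊕1 = 0
s2 (pos 2,3,6,7,10,11,14,15,18,19,22,23,26,27,30,31): 1⊕0⊕0⊕0⊕1⊕1⊕0⊕0⊕0⊕1⊕1⊕1⊕0⊕0⊕1⊕1 = 0
s4 (pos 4,5,6,7,12,13,14,15,20,21,22,23,28,29,30,31): 0⊕0⊕0⊕0⊕0⊕1⊕0⊕0⊕0⊕1⊕1⊕1⊕1⊕1⊕1⊕1 = 0
s8 (pos 8,9,10,11,12,13,14,15,24,25,26,27,28,29,30,31): 1⊕0⊕1⊕1⊕0⊕1⊕0⊕0⊕0⊕0⊕0⊕0⊕1⊕1⊕1⊕1 = 0
s16 (pos 16,17,18,19,20,21,22,23,24,25,26,27,28,29,30,31): 0⊕0⊕0⊕1⊕0⊕1⊕1⊕1⊕0⊕0⊕0⊕0⊕1⊕1⊕1⊕1 = 0
Syndrome s16…s1 = 00000 → no error.
Read data bits from positions 3,5,6,7,9,10,11,12,13,14,15,17,18,19,20,21,22,23,24,25,26,27,28,29,30,31: 00000110100001011100001111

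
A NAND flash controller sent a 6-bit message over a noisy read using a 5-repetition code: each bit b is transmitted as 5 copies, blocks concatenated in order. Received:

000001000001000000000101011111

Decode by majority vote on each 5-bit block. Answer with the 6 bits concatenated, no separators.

Block 1 (00000): 0 ones → 0
Block 2 (10000): 1 one → 0
Block 3 (01000): 1 one → 0
Block 4 (00000): 0 ones → 0
Block 5 (01010): 2 ones → 0
Block 6 (11111): 5 ones → 1

000001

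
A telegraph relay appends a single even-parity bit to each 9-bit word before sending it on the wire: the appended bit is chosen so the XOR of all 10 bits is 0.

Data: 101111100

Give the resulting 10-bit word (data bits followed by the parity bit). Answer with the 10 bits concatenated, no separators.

1011111000

XOR of the 9 data bits: 1⊕0⊕1⊕1⊕1⊕1⊕1⊕0⊕0 = 0
Parity bit = 0 (so all 10 bits XOR to 0).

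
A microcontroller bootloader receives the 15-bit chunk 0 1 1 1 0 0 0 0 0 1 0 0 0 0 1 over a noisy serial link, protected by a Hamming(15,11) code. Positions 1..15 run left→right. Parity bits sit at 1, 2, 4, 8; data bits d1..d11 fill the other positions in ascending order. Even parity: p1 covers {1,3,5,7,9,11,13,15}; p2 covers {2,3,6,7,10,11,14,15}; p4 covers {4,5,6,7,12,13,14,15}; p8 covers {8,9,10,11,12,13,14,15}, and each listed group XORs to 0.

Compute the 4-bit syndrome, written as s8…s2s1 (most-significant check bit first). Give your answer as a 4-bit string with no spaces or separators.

0000

s1 (pos 1,3,5,7,9,11,13,15): 0⊕1⊕0⊕0⊕0⊕0⊕0⊕1 = 0
s2 (pos 2,3,6,7,10,11,14,15): 1⊕1⊕0⊕0⊕1⊕0⊕0⊕1 = 0
s4 (pos 4,5,6,7,12,13,14,15): 1⊕0⊕0⊕0⊕0⊕0⊕0⊕1 = 0
s8 (pos 8,9,10,11,12,13,14,15): 0⊕0⊕1⊕0⊕0⊕0⊕0⊕1 = 0
Syndrome s8…s1 = 0000 → no error.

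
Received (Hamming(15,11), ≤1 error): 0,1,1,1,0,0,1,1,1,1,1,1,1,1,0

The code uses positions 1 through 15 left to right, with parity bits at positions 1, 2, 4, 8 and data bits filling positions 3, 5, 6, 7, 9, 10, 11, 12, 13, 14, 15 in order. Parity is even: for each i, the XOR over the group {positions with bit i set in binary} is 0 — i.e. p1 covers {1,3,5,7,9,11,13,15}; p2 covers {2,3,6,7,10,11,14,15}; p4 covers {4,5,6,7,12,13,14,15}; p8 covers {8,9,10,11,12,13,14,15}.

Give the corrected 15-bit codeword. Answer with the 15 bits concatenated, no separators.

s1 (pos 1,3,5,7,9,11,13,15): 0⊕1⊕0⊕1⊕1⊕1⊕1⊕0 = 1
s2 (pos 2,3,6,7,10,11,14,15): 1⊕1⊕0⊕1⊕1⊕1⊕1⊕0 = 0
s4 (pos 4,5,6,7,12,13,14,15): 1⊕0⊕0⊕1⊕1⊕1⊕1⊕0 = 1
s8 (pos 8,9,10,11,12,13,14,15): 1⊕1⊕1⊕1⊕1⊕1⊕1⊕0 = 1
Syndrome s8…s1 = 1101 → error at position 13.
Flip position 13: 011100111111110 → 011100111111010

011100111111010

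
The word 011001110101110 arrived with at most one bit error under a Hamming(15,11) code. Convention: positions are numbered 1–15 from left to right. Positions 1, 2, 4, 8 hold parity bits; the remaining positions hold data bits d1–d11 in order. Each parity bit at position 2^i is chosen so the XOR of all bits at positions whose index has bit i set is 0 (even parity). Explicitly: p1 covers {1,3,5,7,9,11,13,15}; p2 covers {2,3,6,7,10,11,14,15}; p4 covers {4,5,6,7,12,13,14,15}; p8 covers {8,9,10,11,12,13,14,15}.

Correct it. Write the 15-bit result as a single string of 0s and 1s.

011001110101010

s1 (pos 1,3,5,7,9,11,13,15): 0⊕1⊕0⊕1⊕0⊕0⊕1⊕0 = 1
s2 (pos 2,3,6,7,10,11,14,15): 1⊕1⊕1⊕1⊕1⊕0⊕1⊕0 = 0
s4 (pos 4,5,6,7,12,13,14,15): 0⊕0⊕1⊕1⊕1⊕1⊕1⊕0 = 1
s8 (pos 8,9,10,11,12,13,14,15): 1⊕0⊕1⊕0⊕1⊕1⊕1⊕0 = 1
Syndrome s8…s1 = 1101 → error at position 13.
Flip position 13: 011001110101110 → 011001110101010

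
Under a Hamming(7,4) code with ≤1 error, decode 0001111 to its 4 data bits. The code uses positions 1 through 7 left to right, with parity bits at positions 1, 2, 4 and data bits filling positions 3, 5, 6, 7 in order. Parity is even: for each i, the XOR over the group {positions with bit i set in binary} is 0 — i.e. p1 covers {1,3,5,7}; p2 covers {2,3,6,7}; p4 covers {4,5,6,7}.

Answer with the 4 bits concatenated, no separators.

0111

s1 (pos 1,3,5,7): 0⊕0⊕1⊕1 = 0
s2 (pos 2,3,6,7): 0⊕0⊕1⊕1 = 0
s4 (pos 4,5,6,7): 1⊕1⊕1⊕1 = 0
Syndrome s4…s1 = 000 → no error.
Read data bits from positions 3,5,6,7: 0111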